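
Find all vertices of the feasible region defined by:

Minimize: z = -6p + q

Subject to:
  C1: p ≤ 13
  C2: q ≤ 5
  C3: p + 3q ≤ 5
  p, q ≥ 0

(0, 0), (5, 0), (0, 1.667)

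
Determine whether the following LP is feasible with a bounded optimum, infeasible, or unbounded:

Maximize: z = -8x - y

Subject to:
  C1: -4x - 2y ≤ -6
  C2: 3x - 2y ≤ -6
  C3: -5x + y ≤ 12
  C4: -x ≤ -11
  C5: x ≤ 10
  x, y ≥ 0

Infeasible (no feasible solution exists)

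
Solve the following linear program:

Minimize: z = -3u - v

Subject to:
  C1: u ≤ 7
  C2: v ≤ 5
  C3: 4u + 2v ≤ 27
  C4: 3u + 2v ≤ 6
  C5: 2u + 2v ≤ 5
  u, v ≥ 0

Evaluate the objective at each vertex of the feasible region:
  z(0, 0) = 0
  z(2, 0) = -6  ←
  z(1, 1.5) = -4.5
  z(0, 2.5) = -2.5
The minimum is at u = 2, v = 0.

u = 2, v = 0, z = -6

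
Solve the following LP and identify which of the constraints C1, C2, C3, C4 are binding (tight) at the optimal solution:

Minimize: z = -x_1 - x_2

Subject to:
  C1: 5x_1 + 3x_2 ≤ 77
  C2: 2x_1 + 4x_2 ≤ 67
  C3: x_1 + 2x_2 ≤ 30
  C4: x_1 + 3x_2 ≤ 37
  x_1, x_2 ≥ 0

At x_1 = 10, x_2 = 9, compute slack b - a·x for each constraint:
  C1: 77 − 77 = 0  (binding)
  C2: 67 − 56 = 11  (slack)
  C3: 30 − 28 = 2  (slack)
  C4: 37 − 37 = 0  (binding)

Optimal: x_1 = 10, x_2 = 9
Binding: C1, C4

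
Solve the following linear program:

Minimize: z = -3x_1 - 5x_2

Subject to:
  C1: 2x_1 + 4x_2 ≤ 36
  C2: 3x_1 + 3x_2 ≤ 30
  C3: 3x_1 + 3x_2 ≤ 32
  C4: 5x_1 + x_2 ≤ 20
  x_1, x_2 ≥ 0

Evaluate the objective at each vertex of the feasible region:
  z(0, 0) = 0
  z(4, 0) = -12
  z(2.5, 7.5) = -45
  z(2, 8) = -46  ←
  z(0, 9) = -45
The minimum is at x_1 = 2, x_2 = 8.

x_1 = 2, x_2 = 8, z = -46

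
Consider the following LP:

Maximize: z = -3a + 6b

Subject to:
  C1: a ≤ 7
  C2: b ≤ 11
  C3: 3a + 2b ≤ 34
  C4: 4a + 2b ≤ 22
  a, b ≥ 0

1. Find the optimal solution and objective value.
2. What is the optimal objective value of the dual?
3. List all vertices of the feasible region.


1. a = 0, b = 11, z = 66
2. 66
3. (0, 0), (5.5, 0), (0, 11)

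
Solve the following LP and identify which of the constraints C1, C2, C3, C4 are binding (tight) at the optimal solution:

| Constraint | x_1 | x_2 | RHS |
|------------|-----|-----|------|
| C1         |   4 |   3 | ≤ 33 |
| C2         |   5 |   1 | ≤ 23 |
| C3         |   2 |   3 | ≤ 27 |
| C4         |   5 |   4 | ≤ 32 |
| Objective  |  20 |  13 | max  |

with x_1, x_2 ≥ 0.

At x_1 = 4, x_2 = 3, compute slack b - a·x for each constraint:
  C1: 33 − 25 = 8  (slack)
  C2: 23 − 23 = 0  (binding)
  C3: 27 − 17 = 10  (slack)
  C4: 32 − 32 = 0  (binding)

Optimal: x_1 = 4, x_2 = 3
Binding: C2, C4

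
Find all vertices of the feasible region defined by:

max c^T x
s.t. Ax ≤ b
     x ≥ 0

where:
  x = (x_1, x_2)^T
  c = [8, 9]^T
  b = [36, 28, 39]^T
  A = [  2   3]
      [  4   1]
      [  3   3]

(0, 0), (7, 0), (5, 8), (3, 10), (0, 12)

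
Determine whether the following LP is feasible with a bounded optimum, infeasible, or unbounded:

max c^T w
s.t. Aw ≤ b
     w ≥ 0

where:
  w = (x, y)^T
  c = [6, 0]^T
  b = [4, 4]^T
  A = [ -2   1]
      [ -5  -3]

Unbounded (objective can increase without bound)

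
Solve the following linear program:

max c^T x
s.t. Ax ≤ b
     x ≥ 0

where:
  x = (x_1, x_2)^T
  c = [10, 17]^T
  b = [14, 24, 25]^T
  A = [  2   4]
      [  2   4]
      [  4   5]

Evaluate the objective at each vertex of the feasible region:
  z(0, 0) = 0
  z(6.25, 0) = 62.5
  z(5, 1) = 67  ←
  z(0, 3.5) = 59.5
The maximum is at x_1 = 5, x_2 = 1.

x_1 = 5, x_2 = 1, z = 67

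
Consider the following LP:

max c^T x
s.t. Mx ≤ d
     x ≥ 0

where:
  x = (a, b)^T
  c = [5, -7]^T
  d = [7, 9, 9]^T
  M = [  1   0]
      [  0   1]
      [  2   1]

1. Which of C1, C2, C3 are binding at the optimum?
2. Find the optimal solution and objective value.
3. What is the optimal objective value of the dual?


1. C3
2. a = 4.5, b = 0, z = 22.5
3. 22.5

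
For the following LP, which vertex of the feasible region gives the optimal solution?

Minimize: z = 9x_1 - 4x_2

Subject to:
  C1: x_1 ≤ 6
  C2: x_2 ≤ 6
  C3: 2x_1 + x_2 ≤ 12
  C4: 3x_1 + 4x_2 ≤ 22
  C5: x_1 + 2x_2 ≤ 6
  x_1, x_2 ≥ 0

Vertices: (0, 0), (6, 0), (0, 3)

Evaluate the objective at each vertex of the feasible region:
  z(0, 0) = 0
  z(6, 0) = 54
  z(0, 3) = -12  ←
The minimum is at x_1 = 0, x_2 = 3.

(0, 3)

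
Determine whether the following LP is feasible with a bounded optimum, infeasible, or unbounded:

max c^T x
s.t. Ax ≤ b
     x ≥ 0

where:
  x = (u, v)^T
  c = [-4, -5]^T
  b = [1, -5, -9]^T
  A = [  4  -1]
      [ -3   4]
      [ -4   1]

Infeasible (no feasible solution exists)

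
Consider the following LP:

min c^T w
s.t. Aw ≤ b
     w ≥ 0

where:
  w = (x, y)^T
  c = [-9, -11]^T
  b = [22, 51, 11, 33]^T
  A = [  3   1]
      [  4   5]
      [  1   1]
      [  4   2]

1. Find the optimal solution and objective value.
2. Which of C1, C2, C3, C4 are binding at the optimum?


1. x = 4, y = 7, z = -113
2. C2, C3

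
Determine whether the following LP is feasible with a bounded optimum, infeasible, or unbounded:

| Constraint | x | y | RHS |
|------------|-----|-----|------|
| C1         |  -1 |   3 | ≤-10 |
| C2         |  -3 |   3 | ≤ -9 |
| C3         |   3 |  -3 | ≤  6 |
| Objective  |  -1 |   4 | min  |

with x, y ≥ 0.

Infeasible (no feasible solution exists)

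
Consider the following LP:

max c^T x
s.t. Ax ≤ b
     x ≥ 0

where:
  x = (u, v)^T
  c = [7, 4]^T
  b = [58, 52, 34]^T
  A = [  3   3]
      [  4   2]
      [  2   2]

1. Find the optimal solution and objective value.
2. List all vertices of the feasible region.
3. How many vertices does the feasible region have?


1. u = 9, v = 8, z = 95
2. (0, 0), (13, 0), (9, 8), (0, 17)
3. 4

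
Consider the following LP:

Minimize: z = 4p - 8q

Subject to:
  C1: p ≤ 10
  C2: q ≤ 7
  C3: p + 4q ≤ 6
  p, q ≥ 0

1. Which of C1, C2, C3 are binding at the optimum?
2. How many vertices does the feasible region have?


1. C3
2. 3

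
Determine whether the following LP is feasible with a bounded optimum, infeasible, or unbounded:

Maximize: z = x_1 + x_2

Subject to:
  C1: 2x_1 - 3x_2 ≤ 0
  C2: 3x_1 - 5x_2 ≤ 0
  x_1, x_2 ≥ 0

Unbounded (objective can increase without bound)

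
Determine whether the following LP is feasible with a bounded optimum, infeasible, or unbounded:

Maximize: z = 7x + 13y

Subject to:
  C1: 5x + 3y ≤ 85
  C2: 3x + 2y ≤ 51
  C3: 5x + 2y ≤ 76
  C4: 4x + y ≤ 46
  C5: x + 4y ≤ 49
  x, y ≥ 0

Feasible with a bounded optimal solution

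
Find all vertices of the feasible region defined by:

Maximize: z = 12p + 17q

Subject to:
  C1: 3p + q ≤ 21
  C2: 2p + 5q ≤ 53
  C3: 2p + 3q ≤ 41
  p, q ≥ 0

(0, 0), (7, 0), (4, 9), (0, 10.6)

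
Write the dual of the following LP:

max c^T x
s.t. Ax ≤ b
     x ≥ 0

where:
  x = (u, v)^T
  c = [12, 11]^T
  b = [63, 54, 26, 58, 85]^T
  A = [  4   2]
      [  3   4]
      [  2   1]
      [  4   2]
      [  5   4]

Primal max cᵀx s.t. Ax ≤ b, x ≥ 0  →  Dual min bᵀy s.t. Aᵀy ≥ c, y ≥ 0.

Minimize: z = 63y1 + 54y2 + 26y3 + 58y4 + 85y5

Subject to:
  4y1 + 3y2 + 2y3 + 4y4 + 5y5 ≥ 12
  2y1 + 4y2 + y3 + 2y4 + 4y5 ≥ 11
  y1, y2, y3, y4, y5 ≥ 0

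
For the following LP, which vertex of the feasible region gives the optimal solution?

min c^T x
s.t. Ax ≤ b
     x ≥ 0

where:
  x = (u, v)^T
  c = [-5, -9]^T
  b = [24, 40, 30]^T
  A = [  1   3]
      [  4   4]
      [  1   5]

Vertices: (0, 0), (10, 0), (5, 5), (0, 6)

Evaluate the objective at each vertex of the feasible region:
  z(0, 0) = 0
  z(10, 0) = -50
  z(5, 5) = -70  ←
  z(0, 6) = -54
The minimum is at u = 5, v = 5.

(5, 5)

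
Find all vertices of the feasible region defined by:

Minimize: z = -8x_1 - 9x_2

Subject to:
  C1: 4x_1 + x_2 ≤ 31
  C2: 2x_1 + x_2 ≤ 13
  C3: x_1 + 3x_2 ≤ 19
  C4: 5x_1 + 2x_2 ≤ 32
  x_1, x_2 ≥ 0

(0, 0), (6.4, 0), (6, 1), (4, 5), (0, 6.333)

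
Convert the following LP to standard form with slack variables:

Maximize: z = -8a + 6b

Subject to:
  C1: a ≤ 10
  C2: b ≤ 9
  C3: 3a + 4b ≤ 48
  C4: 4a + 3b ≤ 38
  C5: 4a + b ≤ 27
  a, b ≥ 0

max z = -8a + 6b

s.t.
  a + s1 = 10
  b + s2 = 9
  3a + 4b + s3 = 48
  4a + 3b + s4 = 38
  4a + b + s5 = 27
  a, b, s1, s2, s3, s4, s5 ≥ 0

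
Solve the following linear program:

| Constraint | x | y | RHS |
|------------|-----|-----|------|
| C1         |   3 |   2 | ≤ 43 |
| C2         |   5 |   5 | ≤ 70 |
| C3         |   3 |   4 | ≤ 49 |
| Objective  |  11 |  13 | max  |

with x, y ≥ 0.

Evaluate the objective at each vertex of the feasible region:
  z(0, 0) = 0
  z(14, 0) = 154
  z(7, 7) = 168  ←
  z(0, 12.25) = 159.2
The maximum is at x = 7, y = 7.

x = 7, y = 7, z = 168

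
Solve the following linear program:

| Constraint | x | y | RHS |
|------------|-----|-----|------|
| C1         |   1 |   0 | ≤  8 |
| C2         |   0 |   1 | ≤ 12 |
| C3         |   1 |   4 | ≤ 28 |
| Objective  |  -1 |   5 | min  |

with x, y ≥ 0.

Evaluate the objective at each vertex of the feasible region:
  z(0, 0) = 0
  z(8, 0) = -8  ←
  z(8, 5) = 17
  z(0, 7) = 35
The minimum is at x = 8, y = 0.

x = 8, y = 0, z = -8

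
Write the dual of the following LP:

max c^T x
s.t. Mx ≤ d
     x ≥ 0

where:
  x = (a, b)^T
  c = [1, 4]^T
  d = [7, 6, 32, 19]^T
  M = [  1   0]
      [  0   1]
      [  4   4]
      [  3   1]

Primal max cᵀx s.t. Ax ≤ b, x ≥ 0  →  Dual min bᵀy s.t. Aᵀy ≥ c, y ≥ 0.

Minimize: z = 7y1 + 6y2 + 32y3 + 19y4

Subject to:
  y1 + 4y3 + 3y4 ≥ 1
  y2 + 4y3 + y4 ≥ 4
  y1, y2, y3, y4 ≥ 0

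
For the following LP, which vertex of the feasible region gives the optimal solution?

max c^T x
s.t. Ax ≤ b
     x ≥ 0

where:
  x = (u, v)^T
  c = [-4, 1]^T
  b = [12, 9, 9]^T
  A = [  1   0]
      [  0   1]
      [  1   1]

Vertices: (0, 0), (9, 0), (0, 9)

Evaluate the objective at each vertex of the feasible region:
  z(0, 0) = 0
  z(9, 0) = -36
  z(0, 9) = 9  ←
The maximum is at u = 0, v = 9.

(0, 9)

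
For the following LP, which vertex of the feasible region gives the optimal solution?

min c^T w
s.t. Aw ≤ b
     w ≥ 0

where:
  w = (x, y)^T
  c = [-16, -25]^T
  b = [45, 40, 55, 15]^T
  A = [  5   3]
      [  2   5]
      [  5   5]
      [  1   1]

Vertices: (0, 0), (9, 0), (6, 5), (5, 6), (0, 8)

Evaluate the objective at each vertex of the feasible region:
  z(0, 0) = 0
  z(9, 0) = -144
  z(6, 5) = -221
  z(5, 6) = -230  ←
  z(0, 8) = -200
The minimum is at x = 5, y = 6.

(5, 6)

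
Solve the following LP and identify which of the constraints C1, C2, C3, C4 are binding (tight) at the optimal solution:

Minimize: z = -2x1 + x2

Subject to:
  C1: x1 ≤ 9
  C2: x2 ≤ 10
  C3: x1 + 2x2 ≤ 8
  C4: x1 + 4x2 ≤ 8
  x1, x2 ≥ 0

At x1 = 8, x2 = 0, compute slack b - a·x for each constraint:
  C1: 9 − 8 = 1  (slack)
  C2: 10 − 0 = 10  (slack)
  C3: 8 − 8 = 0  (binding)
  C4: 8 − 8 = 0  (binding)

Optimal: x1 = 8, x2 = 0
Binding: C3, C4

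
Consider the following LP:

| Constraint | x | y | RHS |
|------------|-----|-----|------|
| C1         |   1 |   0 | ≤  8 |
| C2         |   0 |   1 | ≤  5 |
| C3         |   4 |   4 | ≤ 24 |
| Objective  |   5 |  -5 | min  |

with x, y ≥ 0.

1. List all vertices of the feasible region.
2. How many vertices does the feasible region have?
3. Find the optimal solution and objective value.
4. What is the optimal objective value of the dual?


1. (0, 0), (6, 0), (1, 5), (0, 5)
2. 4
3. x = 0, y = 5, z = -25
4. -25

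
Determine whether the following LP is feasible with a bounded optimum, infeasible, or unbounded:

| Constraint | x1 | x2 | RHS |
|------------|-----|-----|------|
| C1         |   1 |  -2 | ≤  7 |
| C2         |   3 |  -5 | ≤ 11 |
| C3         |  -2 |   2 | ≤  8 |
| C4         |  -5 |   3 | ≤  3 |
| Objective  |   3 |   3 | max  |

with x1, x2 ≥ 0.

Unbounded (objective can increase without bound)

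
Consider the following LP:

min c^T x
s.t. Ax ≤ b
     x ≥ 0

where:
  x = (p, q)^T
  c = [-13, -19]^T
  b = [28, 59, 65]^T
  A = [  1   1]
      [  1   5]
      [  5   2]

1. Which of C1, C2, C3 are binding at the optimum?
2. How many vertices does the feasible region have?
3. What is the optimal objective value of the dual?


1. C2, C3
2. 4
3. -307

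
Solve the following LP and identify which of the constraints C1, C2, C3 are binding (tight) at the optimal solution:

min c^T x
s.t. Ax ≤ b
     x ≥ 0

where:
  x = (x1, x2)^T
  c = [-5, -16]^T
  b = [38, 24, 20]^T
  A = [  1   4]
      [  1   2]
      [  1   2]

At x1 = 2, x2 = 9, compute slack b - a·x for each constraint:
  C1: 38 − 38 = 0  (binding)
  C2: 24 − 20 = 4  (slack)
  C3: 20 − 20 = 0  (binding)

Optimal: x1 = 2, x2 = 9
Binding: C1, C3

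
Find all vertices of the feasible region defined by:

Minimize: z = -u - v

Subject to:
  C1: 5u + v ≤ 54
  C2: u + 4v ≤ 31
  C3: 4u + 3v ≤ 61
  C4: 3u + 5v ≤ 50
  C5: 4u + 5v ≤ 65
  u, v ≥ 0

(0, 0), (10.8, 0), (10, 4), (6.429, 6.143), (0, 7.75)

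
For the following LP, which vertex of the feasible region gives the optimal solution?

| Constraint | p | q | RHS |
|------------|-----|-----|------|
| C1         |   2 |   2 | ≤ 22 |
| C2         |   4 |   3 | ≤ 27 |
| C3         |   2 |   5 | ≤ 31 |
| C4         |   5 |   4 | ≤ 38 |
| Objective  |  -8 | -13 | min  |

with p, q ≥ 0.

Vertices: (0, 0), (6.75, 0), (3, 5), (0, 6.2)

Evaluate the objective at each vertex of the feasible region:
  z(0, 0) = 0
  z(6.75, 0) = -54
  z(3, 5) = -89  ←
  z(0, 6.2) = -80.6
The minimum is at p = 3, q = 5.

(3, 5)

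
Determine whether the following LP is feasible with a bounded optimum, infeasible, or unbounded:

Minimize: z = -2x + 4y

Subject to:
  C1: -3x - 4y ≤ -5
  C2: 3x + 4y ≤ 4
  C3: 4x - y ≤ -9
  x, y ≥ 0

Infeasible (no feasible solution exists)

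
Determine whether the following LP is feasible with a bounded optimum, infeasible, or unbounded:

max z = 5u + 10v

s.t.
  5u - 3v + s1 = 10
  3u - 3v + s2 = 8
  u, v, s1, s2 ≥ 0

Unbounded (objective can increase without bound)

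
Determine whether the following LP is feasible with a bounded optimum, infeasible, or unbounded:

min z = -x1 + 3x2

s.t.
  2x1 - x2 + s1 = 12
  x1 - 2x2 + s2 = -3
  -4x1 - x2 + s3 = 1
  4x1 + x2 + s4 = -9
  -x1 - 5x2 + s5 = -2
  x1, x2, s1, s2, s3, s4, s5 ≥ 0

Infeasible (no feasible solution exists)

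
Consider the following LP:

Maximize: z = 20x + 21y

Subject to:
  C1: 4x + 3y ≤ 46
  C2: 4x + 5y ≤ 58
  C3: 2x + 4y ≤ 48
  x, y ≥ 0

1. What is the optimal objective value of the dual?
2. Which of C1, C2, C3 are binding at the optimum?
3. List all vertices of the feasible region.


1. 266
2. C1, C2
3. (0, 0), (11.5, 0), (7, 6), (0, 11.6)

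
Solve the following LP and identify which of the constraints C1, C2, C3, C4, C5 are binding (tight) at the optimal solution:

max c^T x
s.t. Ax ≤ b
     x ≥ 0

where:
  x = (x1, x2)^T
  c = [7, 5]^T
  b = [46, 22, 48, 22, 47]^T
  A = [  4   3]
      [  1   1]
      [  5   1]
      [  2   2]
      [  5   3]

At x1 = 7, x2 = 4, compute slack b - a·x for each constraint:
  C1: 46 − 40 = 6  (slack)
  C2: 22 − 11 = 11  (slack)
  C3: 48 − 39 = 9  (slack)
  C4: 22 − 22 = 0  (binding)
  C5: 47 − 47 = 0  (binding)

Optimal: x1 = 7, x2 = 4
Binding: C4, C5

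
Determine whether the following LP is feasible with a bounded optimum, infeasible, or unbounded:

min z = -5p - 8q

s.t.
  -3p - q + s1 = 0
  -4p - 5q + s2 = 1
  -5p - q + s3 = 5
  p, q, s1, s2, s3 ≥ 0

Unbounded (objective can decrease without bound)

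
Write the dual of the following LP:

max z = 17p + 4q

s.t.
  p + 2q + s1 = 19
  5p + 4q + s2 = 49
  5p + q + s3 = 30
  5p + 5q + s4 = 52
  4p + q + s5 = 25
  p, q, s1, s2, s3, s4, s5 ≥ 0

Primal max cᵀx s.t. Ax ≤ b, x ≥ 0  →  Dual min bᵀy s.t. Aᵀy ≥ c, y ≥ 0.

Minimize: z = 19y1 + 49y2 + 30y3 + 52y4 + 25y5

Subject to:
  y1 + 5y2 + 5y3 + 5y4 + 4y5 ≥ 17
  2y1 + 4y2 + y3 + 5y4 + y5 ≥ 4
  y1, y2, y3, y4, y5 ≥ 0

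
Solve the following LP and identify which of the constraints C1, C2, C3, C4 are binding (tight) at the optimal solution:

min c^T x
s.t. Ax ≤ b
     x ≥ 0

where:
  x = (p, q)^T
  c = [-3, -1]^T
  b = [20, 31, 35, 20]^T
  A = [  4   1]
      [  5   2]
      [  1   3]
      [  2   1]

At p = 3, q = 8, compute slack b - a·x for each constraint:
  C1: 20 − 20 = 0  (binding)
  C2: 31 − 31 = 0  (binding)
  C3: 35 − 27 = 8  (slack)
  C4: 20 − 14 = 6  (slack)

Optimal: p = 3, q = 8
Binding: C1, C2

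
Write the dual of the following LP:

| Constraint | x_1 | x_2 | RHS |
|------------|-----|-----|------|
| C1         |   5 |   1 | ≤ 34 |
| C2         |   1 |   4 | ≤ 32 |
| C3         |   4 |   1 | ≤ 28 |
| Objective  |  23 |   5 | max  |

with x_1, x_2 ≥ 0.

Primal max cᵀx s.t. Ax ≤ b, x ≥ 0  →  Dual min bᵀy s.t. Aᵀy ≥ c, y ≥ 0.

Minimize: z = 34y1 + 32y2 + 28y3

Subject to:
  5y1 + y2 + 4y3 ≥ 23
  y1 + 4y2 + y3 ≥ 5
  y1, y2, y3 ≥ 0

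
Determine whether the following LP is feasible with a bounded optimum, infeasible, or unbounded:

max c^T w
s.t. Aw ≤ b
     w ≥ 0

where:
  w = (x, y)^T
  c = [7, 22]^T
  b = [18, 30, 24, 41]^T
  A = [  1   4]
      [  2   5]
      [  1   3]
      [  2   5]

Feasible with a bounded optimal solution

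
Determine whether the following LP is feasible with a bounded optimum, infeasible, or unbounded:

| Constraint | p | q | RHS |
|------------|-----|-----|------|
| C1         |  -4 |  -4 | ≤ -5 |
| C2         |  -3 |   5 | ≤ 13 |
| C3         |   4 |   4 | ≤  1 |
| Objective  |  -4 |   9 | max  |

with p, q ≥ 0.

Infeasible (no feasible solution exists)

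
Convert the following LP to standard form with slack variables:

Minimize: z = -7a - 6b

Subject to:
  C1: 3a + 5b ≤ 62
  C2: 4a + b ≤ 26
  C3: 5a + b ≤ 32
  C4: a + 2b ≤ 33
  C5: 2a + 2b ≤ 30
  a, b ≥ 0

min z = -7a - 6b

s.t.
  3a + 5b + s1 = 62
  4a + b + s2 = 26
  5a + b + s3 = 32
  a + 2b + s4 = 33
  2a + 2b + s5 = 30
  a, b, s1, s2, s3, s4, s5 ≥ 0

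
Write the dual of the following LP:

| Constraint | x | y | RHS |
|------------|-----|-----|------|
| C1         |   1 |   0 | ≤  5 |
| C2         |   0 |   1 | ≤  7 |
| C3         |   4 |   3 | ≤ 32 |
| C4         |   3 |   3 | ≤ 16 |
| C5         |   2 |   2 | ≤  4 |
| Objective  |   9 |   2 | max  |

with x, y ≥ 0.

Primal max cᵀx s.t. Ax ≤ b, x ≥ 0  →  Dual min bᵀy s.t. Aᵀy ≥ c, y ≥ 0.

Minimize: z = 5y1 + 7y2 + 32y3 + 16y4 + 4y5

Subject to:
  y1 + 4y3 + 3y4 + 2y5 ≥ 9
  y2 + 3y3 + 3y4 + 2y5 ≥ 2
  y1, y2, y3, y4, y5 ≥ 0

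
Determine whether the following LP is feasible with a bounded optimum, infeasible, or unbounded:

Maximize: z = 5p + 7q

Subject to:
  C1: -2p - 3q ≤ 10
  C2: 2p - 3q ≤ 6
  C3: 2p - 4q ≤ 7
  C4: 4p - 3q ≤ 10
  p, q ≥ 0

Unbounded (objective can increase without bound)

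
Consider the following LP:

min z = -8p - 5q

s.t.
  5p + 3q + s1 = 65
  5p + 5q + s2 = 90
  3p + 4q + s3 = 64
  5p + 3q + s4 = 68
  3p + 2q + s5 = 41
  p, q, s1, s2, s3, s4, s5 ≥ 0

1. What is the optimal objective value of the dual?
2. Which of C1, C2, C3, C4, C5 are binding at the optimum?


1. -106
2. C1, C5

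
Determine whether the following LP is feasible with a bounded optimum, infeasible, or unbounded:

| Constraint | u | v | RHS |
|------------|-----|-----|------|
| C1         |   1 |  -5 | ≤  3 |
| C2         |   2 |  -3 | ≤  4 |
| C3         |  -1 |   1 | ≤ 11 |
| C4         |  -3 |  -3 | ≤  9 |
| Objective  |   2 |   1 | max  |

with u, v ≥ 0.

Unbounded (objective can increase without bound)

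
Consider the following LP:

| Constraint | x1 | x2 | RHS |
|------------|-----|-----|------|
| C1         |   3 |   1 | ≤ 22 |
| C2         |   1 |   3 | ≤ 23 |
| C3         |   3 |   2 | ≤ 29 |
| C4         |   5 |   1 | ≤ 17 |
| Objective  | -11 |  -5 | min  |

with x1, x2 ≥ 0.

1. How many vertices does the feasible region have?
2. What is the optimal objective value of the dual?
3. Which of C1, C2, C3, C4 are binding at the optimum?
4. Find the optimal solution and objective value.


1. 4
2. -57
3. C2, C4
4. x1 = 2, x2 = 7, z = -57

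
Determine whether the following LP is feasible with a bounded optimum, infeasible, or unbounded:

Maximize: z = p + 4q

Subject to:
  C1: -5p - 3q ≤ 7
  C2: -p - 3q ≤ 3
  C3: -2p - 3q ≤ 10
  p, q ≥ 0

Unbounded (objective can increase without bound)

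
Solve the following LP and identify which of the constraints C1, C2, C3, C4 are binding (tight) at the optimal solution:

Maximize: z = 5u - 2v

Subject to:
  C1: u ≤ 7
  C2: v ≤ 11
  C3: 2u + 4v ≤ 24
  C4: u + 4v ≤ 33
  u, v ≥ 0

At u = 7, v = 0, compute slack b - a·x for each constraint:
  C1: 7 − 7 = 0  (binding)
  C2: 11 − 0 = 11  (slack)
  C3: 24 − 14 = 10  (slack)
  C4: 33 − 7 = 26  (slack)

Optimal: u = 7, v = 0
Binding: C1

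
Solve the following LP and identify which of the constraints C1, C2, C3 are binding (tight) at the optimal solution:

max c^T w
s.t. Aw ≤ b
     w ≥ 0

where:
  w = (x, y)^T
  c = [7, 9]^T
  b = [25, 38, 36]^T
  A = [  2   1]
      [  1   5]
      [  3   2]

At x = 8, y = 6, compute slack b - a·x for each constraint:
  C1: 25 − 22 = 3  (slack)
  C2: 38 − 38 = 0  (binding)
  C3: 36 − 36 = 0  (binding)

Optimal: x = 8, y = 6
Binding: C2, C3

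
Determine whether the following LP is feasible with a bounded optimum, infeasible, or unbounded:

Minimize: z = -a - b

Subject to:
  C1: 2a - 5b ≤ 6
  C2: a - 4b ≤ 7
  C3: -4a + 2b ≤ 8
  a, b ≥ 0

Unbounded (objective can decrease without bound)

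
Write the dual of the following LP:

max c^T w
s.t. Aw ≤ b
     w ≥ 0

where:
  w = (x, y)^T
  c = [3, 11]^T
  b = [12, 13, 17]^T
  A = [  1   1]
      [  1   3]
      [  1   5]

Primal max cᵀx s.t. Ax ≤ b, x ≥ 0  →  Dual min bᵀy s.t. Aᵀy ≥ c, y ≥ 0.

Minimize: z = 12y1 + 13y2 + 17y3

Subject to:
  y1 + y2 + y3 ≥ 3
  y1 + 3y2 + 5y3 ≥ 11
  y1, y2, y3 ≥ 0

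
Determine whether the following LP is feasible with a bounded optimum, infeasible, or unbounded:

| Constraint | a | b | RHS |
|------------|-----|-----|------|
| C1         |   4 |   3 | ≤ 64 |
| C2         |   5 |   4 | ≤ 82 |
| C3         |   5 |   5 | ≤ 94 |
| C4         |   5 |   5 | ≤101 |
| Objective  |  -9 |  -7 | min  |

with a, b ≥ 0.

Feasible with a bounded optimal solution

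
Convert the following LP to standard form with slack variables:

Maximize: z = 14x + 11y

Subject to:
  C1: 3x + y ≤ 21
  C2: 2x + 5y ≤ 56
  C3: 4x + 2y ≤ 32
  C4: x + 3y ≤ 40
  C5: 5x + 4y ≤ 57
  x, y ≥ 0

max z = 14x + 11y

s.t.
  3x + y + s1 = 21
  2x + 5y + s2 = 56
  4x + 2y + s3 = 32
  x + 3y + s4 = 40
  5x + 4y + s5 = 57
  x, y, s1, s2, s3, s4, s5 ≥ 0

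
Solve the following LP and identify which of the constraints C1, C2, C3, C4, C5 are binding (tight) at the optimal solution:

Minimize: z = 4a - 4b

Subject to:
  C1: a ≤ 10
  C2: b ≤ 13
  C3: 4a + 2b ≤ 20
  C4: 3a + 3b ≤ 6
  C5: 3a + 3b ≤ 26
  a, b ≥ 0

At a = 0, b = 2, compute slack b - a·x for each constraint:
  C1: 10 − 0 = 10  (slack)
  C2: 13 − 2 = 11  (slack)
  C3: 20 − 4 = 16  (slack)
  C4: 6 − 6 = 0  (binding)
  C5: 26 − 6 = 20  (slack)

Optimal: a = 0, b = 2
Binding: C4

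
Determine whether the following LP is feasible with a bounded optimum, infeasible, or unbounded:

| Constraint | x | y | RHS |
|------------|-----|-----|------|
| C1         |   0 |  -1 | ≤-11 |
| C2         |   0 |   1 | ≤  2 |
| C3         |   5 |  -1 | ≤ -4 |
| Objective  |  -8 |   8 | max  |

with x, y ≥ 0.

Infeasible (no feasible solution exists)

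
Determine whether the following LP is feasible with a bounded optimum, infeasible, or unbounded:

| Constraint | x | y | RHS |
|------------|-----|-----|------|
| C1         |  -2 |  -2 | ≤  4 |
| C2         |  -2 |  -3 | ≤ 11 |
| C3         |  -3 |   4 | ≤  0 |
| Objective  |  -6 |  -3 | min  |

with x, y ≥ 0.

Unbounded (objective can decrease without bound)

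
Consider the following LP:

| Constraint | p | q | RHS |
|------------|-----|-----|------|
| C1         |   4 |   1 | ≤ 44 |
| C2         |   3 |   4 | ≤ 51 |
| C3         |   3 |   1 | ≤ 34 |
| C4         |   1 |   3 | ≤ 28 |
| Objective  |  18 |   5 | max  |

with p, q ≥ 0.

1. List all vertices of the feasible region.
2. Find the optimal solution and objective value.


1. (0, 0), (11, 0), (10, 4), (9.444, 5.667), (8.2, 6.6), (0, 9.333)
2. p = 10, q = 4, z = 200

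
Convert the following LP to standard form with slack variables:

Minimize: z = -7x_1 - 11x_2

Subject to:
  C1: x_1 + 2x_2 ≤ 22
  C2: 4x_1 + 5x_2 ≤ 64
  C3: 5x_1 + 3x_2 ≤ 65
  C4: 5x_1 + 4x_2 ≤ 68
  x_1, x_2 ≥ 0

min z = -7x_1 - 11x_2

s.t.
  x_1 + 2x_2 + s1 = 22
  4x_1 + 5x_2 + s2 = 64
  5x_1 + 3x_2 + s3 = 65
  5x_1 + 4x_2 + s4 = 68
  x_1, x_2, s1, s2, s3, s4 ≥ 0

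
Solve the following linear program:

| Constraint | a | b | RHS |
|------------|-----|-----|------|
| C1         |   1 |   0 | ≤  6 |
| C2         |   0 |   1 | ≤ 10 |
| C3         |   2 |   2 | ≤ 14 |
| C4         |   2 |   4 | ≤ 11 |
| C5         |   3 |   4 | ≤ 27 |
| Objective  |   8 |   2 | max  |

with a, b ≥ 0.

Evaluate the objective at each vertex of the feasible region:
  z(0, 0) = 0
  z(5.5, 0) = 44  ←
  z(0, 2.75) = 5.5
The maximum is at a = 5.5, b = 0.

a = 5.5, b = 0, z = 44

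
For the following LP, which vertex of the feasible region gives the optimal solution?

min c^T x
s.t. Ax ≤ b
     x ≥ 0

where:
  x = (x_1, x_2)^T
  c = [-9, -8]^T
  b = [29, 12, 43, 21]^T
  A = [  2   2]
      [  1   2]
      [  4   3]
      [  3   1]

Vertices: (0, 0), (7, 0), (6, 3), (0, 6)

Evaluate the objective at each vertex of the feasible region:
  z(0, 0) = 0
  z(7, 0) = -63
  z(6, 3) = -78  ←
  z(0, 6) = -48
The minimum is at x_1 = 6, x_2 = 3.

(6, 3)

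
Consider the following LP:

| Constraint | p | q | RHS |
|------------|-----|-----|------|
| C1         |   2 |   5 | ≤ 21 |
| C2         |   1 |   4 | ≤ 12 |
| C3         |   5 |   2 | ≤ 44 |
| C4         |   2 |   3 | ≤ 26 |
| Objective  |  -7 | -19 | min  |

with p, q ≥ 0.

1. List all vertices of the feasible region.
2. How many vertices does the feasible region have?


1. (0, 0), (8.8, 0), (8.476, 0.8095), (8, 1), (0, 3)
2. 5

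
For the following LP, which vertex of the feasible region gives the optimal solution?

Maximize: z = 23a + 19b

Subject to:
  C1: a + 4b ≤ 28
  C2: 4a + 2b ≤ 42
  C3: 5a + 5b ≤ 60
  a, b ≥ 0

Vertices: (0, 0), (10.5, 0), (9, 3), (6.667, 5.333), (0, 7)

Evaluate the objective at each vertex of the feasible region:
  z(0, 0) = 0
  z(10.5, 0) = 241.5
  z(9, 3) = 264  ←
  z(6.667, 5.333) = 254.7
  z(0, 7) = 133
The maximum is at a = 9, b = 3.

(9, 3)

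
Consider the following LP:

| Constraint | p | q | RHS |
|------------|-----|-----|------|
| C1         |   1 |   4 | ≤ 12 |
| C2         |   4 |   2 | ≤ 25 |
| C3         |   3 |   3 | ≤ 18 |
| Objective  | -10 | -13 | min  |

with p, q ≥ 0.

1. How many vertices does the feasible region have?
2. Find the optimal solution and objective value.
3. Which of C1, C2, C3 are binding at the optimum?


1. 4
2. p = 4, q = 2, z = -66
3. C1, C3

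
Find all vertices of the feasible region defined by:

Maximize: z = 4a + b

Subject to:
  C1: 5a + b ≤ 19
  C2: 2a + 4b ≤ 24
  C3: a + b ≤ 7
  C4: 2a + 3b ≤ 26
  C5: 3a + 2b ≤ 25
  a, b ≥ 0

(0, 0), (3.8, 0), (3, 4), (2, 5), (0, 6)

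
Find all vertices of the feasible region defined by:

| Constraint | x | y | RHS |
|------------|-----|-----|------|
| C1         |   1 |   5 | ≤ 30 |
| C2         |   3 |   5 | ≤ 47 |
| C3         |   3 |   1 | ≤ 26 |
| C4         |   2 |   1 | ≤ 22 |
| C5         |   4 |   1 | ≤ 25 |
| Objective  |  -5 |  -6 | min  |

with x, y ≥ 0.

(0, 0), (6.25, 0), (5, 5), (0, 6)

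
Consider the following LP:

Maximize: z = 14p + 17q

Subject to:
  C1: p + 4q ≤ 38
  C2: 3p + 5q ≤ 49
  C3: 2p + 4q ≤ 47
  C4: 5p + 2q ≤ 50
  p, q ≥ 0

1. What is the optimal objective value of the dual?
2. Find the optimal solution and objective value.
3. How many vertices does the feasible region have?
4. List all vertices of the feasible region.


1. 197
2. p = 8, q = 5, z = 197
3. 5
4. (0, 0), (10, 0), (8, 5), (0.8571, 9.286), (0, 9.5)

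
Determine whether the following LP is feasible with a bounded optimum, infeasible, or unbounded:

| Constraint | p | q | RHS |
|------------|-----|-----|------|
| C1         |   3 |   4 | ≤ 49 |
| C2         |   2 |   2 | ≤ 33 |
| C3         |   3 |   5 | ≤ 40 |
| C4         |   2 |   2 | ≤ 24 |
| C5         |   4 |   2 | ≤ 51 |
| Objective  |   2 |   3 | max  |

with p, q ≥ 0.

Feasible with a bounded optimal solution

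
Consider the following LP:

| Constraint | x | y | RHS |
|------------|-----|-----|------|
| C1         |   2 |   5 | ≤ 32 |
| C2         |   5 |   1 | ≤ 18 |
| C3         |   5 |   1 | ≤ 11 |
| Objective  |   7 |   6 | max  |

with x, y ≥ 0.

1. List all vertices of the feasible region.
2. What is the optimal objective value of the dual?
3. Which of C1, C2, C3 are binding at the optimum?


1. (0, 0), (2.2, 0), (1, 6), (0, 6.4)
2. 43
3. C1, C3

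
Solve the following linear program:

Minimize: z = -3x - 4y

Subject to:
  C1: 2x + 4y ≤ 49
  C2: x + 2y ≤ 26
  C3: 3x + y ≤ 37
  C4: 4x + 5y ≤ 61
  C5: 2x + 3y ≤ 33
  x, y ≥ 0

Evaluate the objective at each vertex of the feasible region:
  z(0, 0) = 0
  z(12.33, 0) = -37
  z(11.27, 3.182) = -46.55
  z(9, 5) = -47  ←
  z(0, 11) = -44
The minimum is at x = 9, y = 5.

x = 9, y = 5, z = -47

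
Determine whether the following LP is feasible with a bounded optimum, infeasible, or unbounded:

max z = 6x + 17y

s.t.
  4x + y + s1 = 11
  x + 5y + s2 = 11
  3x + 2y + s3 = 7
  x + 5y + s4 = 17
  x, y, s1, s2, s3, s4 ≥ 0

Feasible with a bounded optimal solution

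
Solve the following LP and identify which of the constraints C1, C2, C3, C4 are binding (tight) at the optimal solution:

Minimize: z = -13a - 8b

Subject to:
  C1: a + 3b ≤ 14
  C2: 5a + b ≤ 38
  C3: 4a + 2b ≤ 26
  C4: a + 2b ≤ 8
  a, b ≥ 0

At a = 6, b = 1, compute slack b - a·x for each constraint:
  C1: 14 − 9 = 5  (slack)
  C2: 38 − 31 = 7  (slack)
  C3: 26 − 26 = 0  (binding)
  C4: 8 − 8 = 0  (binding)

Optimal: a = 6, b = 1
Binding: C3, C4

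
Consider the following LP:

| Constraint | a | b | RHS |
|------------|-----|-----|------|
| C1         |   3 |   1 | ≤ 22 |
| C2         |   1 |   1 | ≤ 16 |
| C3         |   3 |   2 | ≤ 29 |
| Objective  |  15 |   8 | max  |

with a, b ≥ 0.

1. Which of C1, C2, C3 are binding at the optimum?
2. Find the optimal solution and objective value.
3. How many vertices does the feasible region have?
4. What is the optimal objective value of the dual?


1. C1, C3
2. a = 5, b = 7, z = 131
3. 4
4. 131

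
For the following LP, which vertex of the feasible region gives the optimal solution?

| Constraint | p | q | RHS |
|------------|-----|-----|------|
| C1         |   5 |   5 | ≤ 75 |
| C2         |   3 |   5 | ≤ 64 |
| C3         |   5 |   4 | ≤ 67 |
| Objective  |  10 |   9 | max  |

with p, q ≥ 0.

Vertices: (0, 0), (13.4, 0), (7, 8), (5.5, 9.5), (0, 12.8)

Evaluate the objective at each vertex of the feasible region:
  z(0, 0) = 0
  z(13.4, 0) = 134
  z(7, 8) = 142  ←
  z(5.5, 9.5) = 140.5
  z(0, 12.8) = 115.2
The maximum is at p = 7, q = 8.

(7, 8)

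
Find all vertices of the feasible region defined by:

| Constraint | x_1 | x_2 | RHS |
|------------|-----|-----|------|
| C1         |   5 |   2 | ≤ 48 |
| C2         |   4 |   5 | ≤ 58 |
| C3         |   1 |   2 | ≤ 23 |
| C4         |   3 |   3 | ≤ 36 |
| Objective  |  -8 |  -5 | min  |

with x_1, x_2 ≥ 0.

(0, 0), (9.6, 0), (8, 4), (2, 10), (0.3333, 11.33), (0, 11.5)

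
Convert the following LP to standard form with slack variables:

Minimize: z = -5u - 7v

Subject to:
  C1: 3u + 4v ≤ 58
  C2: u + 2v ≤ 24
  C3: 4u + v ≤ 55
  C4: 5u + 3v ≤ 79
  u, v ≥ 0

min z = -5u - 7v

s.t.
  3u + 4v + s1 = 58
  u + 2v + s2 = 24
  4u + v + s3 = 55
  5u + 3v + s4 = 79
  u, v, s1, s2, s3, s4 ≥ 0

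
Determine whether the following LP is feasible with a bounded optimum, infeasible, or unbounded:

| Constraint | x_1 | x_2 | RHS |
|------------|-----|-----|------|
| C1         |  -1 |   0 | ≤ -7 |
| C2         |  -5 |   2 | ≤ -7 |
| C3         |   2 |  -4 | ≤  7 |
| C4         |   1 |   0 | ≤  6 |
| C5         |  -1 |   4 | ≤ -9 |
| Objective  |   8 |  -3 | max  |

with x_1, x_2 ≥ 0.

Infeasible (no feasible solution exists)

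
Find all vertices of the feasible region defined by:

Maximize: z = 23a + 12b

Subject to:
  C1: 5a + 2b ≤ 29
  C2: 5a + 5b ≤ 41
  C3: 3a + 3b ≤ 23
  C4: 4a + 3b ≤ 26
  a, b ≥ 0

(0, 0), (5.8, 0), (5, 2), (3, 4.667), (0, 7.667)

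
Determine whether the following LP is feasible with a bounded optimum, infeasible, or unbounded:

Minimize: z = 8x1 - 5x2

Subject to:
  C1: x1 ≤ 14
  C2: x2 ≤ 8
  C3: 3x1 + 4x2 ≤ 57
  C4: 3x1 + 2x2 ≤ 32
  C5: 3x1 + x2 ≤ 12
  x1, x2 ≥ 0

Feasible with a bounded optimal solution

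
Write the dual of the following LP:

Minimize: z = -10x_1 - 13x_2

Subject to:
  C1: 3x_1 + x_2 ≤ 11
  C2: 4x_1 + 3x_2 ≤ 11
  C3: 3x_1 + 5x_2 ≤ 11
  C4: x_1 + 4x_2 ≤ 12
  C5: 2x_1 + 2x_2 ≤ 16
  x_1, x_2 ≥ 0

Primal min cᵀx s.t. Ax ≤ b, x ≥ 0  →  Dual max −bᵀy s.t. Aᵀy ≥ −c, y ≥ 0.

Maximize: z = -11y1 - 11y2 - 11y3 - 12y4 - 16y5

Subject to:
  3y1 + 4y2 + 3y3 + y4 + 2y5 ≥ 10
  y1 + 3y2 + 5y3 + 4y4 + 2y5 ≥ 13
  y1, y2, y3, y4, y5 ≥ 0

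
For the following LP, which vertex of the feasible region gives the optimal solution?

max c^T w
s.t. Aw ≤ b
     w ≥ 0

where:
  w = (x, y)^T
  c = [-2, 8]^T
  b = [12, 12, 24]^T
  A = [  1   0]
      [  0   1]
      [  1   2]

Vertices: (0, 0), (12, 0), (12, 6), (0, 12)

Evaluate the objective at each vertex of the feasible region:
  z(0, 0) = 0
  z(12, 0) = -24
  z(12, 6) = 24
  z(0, 12) = 96  ←
The maximum is at x = 0, y = 12.

(0, 12)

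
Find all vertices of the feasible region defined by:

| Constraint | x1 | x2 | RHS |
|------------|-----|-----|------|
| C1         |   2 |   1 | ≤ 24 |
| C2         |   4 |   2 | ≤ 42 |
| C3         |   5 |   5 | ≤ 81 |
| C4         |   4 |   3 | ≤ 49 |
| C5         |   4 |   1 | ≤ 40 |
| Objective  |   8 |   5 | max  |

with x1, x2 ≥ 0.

(0, 0), (10, 0), (9.5, 2), (7, 7), (0.4, 15.8), (0, 16.2)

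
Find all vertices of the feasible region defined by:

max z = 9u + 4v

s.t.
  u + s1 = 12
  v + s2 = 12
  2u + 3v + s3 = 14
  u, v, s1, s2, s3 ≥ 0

(0, 0), (7, 0), (0, 4.667)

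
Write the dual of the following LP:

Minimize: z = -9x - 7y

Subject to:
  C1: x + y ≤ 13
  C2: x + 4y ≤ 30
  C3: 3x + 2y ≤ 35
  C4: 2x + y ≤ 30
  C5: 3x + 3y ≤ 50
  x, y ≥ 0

Primal min cᵀx s.t. Ax ≤ b, x ≥ 0  →  Dual max −bᵀy s.t. Aᵀy ≥ −c, y ≥ 0.

Maximize: z = -13y1 - 30y2 - 35y3 - 30y4 - 50y5

Subject to:
  y1 + y2 + 3y3 + 2y4 + 3y5 ≥ 9
  y1 + 4y2 + 2y3 + y4 + 3y5 ≥ 7
  y1, y2, y3, y4, y5 ≥ 0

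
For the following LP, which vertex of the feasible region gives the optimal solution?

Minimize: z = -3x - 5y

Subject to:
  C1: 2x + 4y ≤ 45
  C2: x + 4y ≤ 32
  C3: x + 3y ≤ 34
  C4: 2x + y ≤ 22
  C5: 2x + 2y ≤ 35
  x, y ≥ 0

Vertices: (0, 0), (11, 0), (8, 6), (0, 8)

Evaluate the objective at each vertex of the feasible region:
  z(0, 0) = 0
  z(11, 0) = -33
  z(8, 6) = -54  ←
  z(0, 8) = -40
The minimum is at x = 8, y = 6.

(8, 6)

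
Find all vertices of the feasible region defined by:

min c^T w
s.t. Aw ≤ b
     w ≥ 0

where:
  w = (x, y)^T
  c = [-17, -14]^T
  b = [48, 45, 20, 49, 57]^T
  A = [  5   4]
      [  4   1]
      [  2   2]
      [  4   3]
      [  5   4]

(0, 0), (9.6, 0), (8, 2), (0, 10)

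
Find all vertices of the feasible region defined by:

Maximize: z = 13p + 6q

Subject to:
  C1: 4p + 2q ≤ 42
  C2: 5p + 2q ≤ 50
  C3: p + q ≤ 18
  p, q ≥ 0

(0, 0), (10, 0), (8, 5), (3, 15), (0, 18)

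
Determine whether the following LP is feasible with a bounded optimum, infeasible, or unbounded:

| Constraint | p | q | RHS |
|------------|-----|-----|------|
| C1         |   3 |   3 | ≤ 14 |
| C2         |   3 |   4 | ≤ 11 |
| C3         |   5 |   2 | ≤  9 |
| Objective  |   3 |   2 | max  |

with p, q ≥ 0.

Feasible with a bounded optimal solution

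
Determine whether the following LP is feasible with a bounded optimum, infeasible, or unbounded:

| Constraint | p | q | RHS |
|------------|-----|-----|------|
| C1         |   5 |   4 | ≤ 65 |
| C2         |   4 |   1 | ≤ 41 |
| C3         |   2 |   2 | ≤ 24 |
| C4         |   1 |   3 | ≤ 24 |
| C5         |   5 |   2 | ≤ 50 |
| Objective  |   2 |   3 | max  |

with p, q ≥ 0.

Feasible with a bounded optimal solution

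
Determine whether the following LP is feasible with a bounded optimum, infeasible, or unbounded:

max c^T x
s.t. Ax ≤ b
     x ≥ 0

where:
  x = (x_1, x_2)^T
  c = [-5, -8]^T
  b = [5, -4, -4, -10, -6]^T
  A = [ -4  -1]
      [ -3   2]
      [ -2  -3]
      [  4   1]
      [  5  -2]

Infeasible (no feasible solution exists)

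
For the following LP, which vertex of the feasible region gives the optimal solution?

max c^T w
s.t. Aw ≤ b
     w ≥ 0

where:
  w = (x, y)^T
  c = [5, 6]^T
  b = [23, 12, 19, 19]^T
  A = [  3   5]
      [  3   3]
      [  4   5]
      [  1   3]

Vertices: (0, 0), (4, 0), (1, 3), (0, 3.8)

Evaluate the objective at each vertex of the feasible region:
  z(0, 0) = 0
  z(4, 0) = 20
  z(1, 3) = 23  ←
  z(0, 3.8) = 22.8
The maximum is at x = 1, y = 3.

(1, 3)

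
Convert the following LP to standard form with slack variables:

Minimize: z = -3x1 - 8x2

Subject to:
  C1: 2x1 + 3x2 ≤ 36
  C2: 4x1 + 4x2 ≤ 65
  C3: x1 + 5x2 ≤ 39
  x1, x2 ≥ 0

min z = -3x1 - 8x2

s.t.
  2x1 + 3x2 + s1 = 36
  4x1 + 4x2 + s2 = 65
  x1 + 5x2 + s3 = 39
  x1, x2, s1, s2, s3 ≥ 0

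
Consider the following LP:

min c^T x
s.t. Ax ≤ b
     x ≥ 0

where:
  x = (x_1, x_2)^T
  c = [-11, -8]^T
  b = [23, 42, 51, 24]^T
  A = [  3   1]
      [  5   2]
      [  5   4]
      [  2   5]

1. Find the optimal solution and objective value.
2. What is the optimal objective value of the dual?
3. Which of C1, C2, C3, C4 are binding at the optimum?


1. x_1 = 7, x_2 = 2, z = -93
2. -93
3. C1, C4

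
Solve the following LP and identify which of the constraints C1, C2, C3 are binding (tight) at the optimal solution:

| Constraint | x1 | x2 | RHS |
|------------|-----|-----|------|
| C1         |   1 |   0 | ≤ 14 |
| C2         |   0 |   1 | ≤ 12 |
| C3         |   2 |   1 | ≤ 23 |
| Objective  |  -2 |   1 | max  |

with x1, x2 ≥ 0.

At x1 = 0, x2 = 12, compute slack b - a·x for each constraint:
  C1: 14 − 0 = 14  (slack)
  C2: 12 − 12 = 0  (binding)
  C3: 23 − 12 = 11  (slack)

Optimal: x1 = 0, x2 = 12
Binding: C2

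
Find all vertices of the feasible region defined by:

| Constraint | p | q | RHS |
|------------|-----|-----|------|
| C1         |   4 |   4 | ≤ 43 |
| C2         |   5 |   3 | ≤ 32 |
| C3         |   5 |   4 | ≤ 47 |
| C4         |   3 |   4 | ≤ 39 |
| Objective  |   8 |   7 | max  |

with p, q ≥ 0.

(0, 0), (6.4, 0), (1, 9), (0, 9.75)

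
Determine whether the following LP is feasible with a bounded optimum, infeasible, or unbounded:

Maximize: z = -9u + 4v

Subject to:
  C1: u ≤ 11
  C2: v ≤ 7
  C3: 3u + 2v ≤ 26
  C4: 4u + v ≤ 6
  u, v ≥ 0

Feasible with a bounded optimal solution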